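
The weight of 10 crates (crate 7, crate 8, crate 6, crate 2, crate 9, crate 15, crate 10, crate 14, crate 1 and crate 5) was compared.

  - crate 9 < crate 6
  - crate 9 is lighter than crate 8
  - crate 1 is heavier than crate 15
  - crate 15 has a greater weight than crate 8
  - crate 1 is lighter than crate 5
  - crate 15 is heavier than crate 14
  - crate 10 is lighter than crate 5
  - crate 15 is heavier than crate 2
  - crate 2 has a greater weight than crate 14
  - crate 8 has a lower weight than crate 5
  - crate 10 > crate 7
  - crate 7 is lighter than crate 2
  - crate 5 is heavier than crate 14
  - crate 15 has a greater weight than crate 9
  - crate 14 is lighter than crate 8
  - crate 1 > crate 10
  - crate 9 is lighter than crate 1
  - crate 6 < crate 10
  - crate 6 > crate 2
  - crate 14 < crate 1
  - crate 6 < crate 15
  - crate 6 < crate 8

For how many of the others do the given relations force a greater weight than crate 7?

Directly above crate 7: crate 2, crate 10.
One step further: crate 6, crate 15, crate 1, crate 5 (6 so far).
One step further: crate 8 (7 so far).
Nothing else is reachable above crate 7; 7 in all.

7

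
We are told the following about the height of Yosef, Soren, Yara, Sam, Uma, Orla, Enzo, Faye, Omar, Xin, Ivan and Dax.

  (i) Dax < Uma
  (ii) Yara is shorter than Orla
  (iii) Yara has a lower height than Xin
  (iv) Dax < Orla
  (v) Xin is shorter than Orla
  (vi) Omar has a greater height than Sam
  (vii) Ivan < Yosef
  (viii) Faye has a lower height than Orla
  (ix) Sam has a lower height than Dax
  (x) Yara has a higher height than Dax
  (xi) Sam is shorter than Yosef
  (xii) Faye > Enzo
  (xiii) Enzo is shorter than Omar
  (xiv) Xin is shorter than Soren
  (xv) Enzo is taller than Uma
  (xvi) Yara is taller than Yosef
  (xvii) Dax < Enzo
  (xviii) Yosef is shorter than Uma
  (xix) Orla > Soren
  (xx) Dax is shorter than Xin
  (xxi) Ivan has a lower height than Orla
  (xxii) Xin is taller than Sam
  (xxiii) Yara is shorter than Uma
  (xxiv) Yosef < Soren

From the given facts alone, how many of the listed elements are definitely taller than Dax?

8

From Dax the given relations immediately reach Yara, Uma, Enzo, Xin, Orla.
From those, Faye, Omar, Soren — 8 in total.
No other element is forced above Dax by the given relations, so the count is 8.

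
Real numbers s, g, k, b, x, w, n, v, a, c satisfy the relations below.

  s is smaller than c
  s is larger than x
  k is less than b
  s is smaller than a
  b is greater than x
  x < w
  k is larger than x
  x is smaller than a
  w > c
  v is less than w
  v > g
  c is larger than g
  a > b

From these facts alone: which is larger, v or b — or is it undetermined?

Following every chain through b: above b we get a; below b we get x, k.
v is not reached, and no chain runs the other way from v to b.
So the given relations leave the order of b and v undetermined.

undetermined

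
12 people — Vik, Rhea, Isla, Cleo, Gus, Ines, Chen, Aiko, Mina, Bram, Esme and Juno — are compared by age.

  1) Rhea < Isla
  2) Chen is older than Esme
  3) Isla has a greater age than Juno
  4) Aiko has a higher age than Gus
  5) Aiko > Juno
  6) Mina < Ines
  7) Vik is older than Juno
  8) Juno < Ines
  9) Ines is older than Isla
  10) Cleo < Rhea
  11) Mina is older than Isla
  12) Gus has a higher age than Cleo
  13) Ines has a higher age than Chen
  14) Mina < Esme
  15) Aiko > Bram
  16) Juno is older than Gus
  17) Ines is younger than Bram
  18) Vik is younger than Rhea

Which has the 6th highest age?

Mina

The consecutive relations fix a unique order: Cleo < Gus < Juno < Vik < Rhea < Isla < Mina < Esme < Chen < Ines < Bram < Aiko.
Counting 6 from the largest end gives Mina.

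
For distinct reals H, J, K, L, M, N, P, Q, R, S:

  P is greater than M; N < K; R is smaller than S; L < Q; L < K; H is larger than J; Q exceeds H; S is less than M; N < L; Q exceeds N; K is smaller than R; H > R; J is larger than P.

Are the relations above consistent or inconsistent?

consistent

The single ordering N < L < K < R < S < M < P < J < H < Q satisfies every listed relation, so no contradiction arises.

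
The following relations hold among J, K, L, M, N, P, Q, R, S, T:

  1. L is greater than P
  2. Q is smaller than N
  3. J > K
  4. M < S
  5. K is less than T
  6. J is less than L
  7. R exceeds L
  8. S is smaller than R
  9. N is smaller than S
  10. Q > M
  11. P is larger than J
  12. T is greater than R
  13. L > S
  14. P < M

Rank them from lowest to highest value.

Nothing is placed below K, so it is least; from there K < J; J < P; P < M; M < Q; Q < N; N < S; S < L; L < R; R < T, each given directly.

K < J < P < M < Q < N < S < L < R < T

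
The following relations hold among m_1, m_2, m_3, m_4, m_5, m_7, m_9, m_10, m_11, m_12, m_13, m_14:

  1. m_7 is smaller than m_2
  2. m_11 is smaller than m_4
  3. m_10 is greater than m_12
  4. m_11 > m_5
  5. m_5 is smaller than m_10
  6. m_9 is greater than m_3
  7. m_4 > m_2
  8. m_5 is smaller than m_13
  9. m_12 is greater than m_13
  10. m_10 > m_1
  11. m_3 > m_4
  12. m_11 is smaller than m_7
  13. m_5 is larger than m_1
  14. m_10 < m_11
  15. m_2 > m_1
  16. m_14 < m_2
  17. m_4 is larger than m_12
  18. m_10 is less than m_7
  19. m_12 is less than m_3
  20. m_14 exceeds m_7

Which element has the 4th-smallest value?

The consecutive relations fix a unique order: m_1 < m_5 < m_13 < m_12 < m_10 < m_11 < m_7 < m_14 < m_2 < m_4 < m_3 < m_9.
Counting 4 from the smallest end gives m_12.

m_12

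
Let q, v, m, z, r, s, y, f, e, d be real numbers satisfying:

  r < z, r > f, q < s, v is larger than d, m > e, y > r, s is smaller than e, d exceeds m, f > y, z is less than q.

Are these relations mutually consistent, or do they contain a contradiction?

inconsistent

Chaining the given relations yields y < f < r, so y < r. But one relation states r < y. These cannot both hold.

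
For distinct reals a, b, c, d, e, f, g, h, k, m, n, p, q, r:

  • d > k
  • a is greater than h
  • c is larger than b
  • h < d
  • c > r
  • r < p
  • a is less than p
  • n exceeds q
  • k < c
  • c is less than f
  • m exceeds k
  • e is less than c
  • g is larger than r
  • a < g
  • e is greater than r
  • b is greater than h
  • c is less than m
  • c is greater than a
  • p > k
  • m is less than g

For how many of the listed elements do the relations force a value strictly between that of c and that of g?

Chaining upward from c reaches: m, f.
Chaining downward from g reaches: h, r, b, k, e, a, m.
Strictly between c and g are those in both lists: m — 1 element.

1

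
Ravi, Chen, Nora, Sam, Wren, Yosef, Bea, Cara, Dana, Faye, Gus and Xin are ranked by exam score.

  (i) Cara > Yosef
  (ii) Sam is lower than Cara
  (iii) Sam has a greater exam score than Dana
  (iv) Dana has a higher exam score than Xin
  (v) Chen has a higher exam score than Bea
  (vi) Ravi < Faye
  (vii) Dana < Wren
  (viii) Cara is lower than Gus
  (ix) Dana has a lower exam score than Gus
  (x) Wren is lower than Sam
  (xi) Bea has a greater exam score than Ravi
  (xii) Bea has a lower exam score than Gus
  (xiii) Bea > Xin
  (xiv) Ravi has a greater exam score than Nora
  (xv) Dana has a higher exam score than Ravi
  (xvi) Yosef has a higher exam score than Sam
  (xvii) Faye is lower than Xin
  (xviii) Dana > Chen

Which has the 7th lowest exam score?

The consecutive relations fix a unique order: Nora < Ravi < Faye < Xin < Bea < Chen < Dana < Wren < Sam < Yosef < Cara < Gus.
The 7th smallest is Dana.

Dana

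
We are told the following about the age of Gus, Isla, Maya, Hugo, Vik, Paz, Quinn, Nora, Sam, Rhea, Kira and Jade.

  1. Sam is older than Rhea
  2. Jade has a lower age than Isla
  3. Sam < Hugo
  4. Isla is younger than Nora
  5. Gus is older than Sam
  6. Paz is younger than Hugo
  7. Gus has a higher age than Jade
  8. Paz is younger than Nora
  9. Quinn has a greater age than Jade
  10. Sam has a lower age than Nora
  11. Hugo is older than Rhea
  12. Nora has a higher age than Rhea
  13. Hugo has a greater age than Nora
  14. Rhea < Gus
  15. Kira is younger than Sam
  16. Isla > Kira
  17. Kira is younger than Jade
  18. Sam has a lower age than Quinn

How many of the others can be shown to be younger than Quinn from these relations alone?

4

The elements the relations force below Quinn are Kira, Rhea, Jade, Sam — no chain reaches any other.
That is 4.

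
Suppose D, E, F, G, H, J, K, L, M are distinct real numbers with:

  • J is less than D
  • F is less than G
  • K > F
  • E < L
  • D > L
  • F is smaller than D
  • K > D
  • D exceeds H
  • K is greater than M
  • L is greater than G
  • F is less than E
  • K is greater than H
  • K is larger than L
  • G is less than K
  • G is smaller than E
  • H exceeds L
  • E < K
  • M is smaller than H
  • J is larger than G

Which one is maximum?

K

F is not greatest since F < E; G is not greatest since G < J; E is not greatest since E < K; M is not greatest since M < H; L is not greatest since L < H; H is not greatest since H < D; J is not greatest since J < D; D is not greatest since D < K.
Only K has nothing above it, so K is the maximum.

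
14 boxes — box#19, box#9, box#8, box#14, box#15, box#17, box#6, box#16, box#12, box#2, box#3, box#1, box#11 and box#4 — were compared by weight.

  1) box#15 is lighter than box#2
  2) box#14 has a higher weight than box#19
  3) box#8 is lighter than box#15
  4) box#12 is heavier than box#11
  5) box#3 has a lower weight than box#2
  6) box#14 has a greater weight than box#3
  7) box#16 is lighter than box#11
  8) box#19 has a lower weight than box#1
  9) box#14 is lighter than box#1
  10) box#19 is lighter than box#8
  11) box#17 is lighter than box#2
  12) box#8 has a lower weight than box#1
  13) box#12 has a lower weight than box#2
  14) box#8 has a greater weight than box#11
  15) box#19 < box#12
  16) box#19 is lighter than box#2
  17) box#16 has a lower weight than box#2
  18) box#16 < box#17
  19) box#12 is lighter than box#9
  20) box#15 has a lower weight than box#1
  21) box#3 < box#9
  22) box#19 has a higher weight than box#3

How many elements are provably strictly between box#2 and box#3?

The relations place box#3 below box#2. An element lies strictly between them when it is forced above box#3 and also forced below box#2.
Above box#3: {box#19, box#12, box#8, box#14, box#15, box#9, box#1}. Below box#2: {box#19, box#16, box#11, box#12, box#17, box#8, box#15}.
Intersection: {box#19, box#12, box#8, box#15} — 4.

4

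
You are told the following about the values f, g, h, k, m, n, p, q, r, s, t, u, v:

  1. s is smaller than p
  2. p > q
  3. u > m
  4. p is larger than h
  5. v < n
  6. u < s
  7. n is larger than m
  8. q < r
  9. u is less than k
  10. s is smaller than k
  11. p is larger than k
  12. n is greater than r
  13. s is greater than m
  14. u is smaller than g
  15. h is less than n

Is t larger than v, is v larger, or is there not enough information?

undetermined

Following every chain through t: nothing is chained to t.
v is not reached, and no chain runs the other way from v to t.
So the given relations leave the order of t and v undetermined.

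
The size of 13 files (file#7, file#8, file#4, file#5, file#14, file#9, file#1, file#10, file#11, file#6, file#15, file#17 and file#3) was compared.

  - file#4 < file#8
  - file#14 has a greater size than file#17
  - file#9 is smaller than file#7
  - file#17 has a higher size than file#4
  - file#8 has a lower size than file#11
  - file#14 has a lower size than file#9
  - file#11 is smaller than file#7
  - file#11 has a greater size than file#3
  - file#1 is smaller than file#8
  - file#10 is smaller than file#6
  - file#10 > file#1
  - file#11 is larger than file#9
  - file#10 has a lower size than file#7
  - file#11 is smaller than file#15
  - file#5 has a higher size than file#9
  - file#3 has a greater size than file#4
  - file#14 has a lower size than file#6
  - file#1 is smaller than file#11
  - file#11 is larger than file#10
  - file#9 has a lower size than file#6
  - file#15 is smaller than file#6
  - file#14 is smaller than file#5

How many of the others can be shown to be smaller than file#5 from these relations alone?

4

From file#5 the given relations immediately reach file#14, file#9.
From those, file#17 — 3 in total.
From those, file#4 — 4 in total.
Nothing else is reachable below file#5; 4 in all.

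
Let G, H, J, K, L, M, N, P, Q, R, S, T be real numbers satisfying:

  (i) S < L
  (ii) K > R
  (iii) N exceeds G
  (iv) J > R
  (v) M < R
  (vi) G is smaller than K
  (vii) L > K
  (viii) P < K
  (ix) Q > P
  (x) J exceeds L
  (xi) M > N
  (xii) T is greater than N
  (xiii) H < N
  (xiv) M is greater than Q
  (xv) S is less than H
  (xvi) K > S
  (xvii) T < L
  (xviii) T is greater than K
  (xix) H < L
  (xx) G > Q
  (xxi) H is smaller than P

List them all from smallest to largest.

Each adjacent pair is fixed by a given relation: S < H; H < P; P < Q; Q < G; G < N; N < M; M < R; R < K; K < T; T < L; L < J. Chaining them end to end gives the full order.

S < H < P < Q < G < N < M < R < K < T < L < J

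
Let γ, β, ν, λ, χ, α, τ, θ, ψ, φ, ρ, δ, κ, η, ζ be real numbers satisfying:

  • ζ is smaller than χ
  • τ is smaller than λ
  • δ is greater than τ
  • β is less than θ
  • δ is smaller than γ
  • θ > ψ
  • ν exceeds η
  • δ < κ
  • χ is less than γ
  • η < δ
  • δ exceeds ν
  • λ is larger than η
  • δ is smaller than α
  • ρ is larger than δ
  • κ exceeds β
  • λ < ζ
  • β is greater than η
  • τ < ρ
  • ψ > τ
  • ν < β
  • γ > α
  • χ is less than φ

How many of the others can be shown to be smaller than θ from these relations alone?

5

From θ the given relations immediately reach ψ, β.
From those, τ, η, ν — 5 in total.
No other element is forced below θ by the given relations, so the count is 5.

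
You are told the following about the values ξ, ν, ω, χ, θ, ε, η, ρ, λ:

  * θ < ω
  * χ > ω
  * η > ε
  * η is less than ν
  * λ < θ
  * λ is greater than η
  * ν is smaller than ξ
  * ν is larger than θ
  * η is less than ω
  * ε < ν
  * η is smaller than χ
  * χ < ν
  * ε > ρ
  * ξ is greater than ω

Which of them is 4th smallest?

λ

Chaining the given pairs: ρ < ε < η < λ < θ < ω < χ < ν < ξ.
The 4th smallest is λ.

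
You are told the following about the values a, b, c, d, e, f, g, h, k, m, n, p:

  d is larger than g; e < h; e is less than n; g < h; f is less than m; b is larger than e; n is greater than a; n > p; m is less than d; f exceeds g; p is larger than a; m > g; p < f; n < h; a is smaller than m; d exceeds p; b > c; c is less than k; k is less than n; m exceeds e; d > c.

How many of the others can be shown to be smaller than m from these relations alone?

Directly below m: a, g, f, e.
One step further: p (5 so far).
No other element is forced below m by the given relations, so the count is 5.

5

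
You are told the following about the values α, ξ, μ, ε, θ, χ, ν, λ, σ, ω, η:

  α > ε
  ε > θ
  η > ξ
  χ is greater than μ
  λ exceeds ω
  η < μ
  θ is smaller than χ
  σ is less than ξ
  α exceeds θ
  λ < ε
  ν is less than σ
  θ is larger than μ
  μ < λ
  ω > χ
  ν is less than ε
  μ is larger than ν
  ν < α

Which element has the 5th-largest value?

Chaining the given pairs: ν < σ < ξ < η < μ < θ < χ < ω < λ < ε < α.
The 5th largest is χ.

χ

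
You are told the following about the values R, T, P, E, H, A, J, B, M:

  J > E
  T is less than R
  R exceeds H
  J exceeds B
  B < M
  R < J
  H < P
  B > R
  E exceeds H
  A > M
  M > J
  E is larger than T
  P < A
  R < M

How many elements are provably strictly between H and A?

Chaining upward from H reaches: R, B, E, P, J, M.
Chaining downward from A reaches: T, R, B, E, P, J, M.
Strictly between H and A are those in both lists: R, B, E, P, J, M — 6 elements.

6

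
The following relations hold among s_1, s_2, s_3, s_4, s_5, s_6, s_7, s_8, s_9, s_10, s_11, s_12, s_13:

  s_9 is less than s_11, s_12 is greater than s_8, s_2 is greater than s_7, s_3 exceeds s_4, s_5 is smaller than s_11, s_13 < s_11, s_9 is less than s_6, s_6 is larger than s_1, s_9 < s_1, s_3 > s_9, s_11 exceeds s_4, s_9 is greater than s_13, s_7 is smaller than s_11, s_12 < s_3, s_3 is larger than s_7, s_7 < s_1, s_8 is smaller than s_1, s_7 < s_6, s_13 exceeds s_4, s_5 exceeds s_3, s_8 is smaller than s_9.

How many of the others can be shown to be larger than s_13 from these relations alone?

From s_13 the given relations immediately reach s_9, s_11.
From those, s_3, s_1, s_6 — 5 in total.
From those, s_5 — 6 in total.
No other element is forced above s_13 by the given relations, so the count is 6.

6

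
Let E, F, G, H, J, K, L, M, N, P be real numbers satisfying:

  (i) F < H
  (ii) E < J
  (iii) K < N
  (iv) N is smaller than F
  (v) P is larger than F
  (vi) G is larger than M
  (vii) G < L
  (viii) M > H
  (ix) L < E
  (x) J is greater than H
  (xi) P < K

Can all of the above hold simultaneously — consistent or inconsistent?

We have F < P stated directly, yet also P < K < N < F by chaining the others — so P < F. Contradiction.

inconsistent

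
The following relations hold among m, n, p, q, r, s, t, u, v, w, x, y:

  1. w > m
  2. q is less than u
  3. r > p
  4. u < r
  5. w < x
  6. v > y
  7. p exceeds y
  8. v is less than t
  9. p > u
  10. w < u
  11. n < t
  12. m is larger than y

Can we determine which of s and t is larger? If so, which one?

Following every chain through s: nothing is chained to s.
t is not reached, and no chain runs the other way from t to s.
So the given relations leave the order of s and t undetermined.

undetermined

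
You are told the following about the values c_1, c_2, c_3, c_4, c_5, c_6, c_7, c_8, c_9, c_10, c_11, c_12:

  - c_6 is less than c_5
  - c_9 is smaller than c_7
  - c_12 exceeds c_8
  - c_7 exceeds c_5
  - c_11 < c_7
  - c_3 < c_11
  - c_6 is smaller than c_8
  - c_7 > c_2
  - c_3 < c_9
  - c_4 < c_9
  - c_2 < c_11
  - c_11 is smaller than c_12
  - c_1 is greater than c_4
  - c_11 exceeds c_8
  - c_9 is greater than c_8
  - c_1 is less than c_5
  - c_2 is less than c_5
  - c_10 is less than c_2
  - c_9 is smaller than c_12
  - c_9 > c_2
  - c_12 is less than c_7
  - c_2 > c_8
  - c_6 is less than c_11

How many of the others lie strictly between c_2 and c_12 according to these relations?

The relations place c_2 below c_12. An element lies strictly between them when it is forced above c_2 and also forced below c_12.
Above c_2: {c_9, c_5, c_11, c_7}. Below c_12: {c_10, c_3, c_6, c_4, c_8, c_9, c_11}.
Intersection: {c_9, c_11} — 2.

2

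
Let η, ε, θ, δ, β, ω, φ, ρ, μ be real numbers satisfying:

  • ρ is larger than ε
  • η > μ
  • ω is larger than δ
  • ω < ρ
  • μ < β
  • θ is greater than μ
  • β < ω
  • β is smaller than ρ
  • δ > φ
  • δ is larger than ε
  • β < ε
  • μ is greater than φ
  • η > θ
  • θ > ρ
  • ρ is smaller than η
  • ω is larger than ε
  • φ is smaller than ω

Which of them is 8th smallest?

θ

Piecing the relations together gives one ordering: φ < μ < β < ε < δ < ω < ρ < θ < η.
The 8th smallest is θ.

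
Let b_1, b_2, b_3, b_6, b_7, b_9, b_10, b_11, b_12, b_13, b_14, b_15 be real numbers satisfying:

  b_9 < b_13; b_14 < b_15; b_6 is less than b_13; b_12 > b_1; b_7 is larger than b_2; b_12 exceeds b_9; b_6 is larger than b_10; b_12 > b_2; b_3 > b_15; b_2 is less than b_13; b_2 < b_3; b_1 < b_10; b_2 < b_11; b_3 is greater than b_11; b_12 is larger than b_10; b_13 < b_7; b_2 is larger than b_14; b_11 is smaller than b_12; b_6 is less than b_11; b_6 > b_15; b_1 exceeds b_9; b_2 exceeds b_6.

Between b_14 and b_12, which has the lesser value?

The relevant relations are b_14 < b_15; b_15 < b_6; b_6 < b_2; b_2 < b_11; b_11 < b_12.
Chaining these gives b_14 < b_15 < b_6 < b_2 < b_11 < b_12.
So b_14 < b_12; b_14 is the smaller of the two.

b_14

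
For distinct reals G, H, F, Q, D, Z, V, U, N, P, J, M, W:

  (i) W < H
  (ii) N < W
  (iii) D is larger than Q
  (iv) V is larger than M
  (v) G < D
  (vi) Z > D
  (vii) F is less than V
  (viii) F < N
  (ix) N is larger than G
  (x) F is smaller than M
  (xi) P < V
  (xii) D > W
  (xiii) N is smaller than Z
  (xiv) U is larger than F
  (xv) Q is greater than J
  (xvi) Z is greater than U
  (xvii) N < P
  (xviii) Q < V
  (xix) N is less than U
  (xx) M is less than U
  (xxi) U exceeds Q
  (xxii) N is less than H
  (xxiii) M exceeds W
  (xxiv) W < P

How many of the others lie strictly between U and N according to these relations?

2

Chaining upward from N reaches: W, H, M, D, P, V, Z.
Chaining downward from U reaches: J, F, G, Q, W, M.
Strictly between N and U are those in both lists: W, M — 2 elements.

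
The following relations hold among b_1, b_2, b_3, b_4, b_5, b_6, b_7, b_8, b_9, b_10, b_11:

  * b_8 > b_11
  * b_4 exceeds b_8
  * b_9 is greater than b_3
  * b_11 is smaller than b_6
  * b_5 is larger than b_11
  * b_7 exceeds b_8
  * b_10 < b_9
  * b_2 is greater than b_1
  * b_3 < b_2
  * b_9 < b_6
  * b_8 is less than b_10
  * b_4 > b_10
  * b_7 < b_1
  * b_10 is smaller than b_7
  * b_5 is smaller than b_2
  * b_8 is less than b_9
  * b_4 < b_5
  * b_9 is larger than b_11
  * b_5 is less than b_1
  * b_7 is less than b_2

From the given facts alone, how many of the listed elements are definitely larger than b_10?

From b_10 the given relations immediately reach b_7, b_4, b_9.
From those, b_5, b_1, b_6, b_2 — 7 in total.
No other element is forced above b_10 by the given relations, so the count is 7.

7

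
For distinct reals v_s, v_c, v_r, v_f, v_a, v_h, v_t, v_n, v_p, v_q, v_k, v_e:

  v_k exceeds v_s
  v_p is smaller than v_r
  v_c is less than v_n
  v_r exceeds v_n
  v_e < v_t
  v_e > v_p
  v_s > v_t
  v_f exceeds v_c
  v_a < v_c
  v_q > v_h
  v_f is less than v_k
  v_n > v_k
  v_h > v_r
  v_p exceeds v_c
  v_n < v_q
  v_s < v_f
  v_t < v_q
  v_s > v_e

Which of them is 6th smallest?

v_s

The consecutive relations fix a unique order: v_a < v_c < v_p < v_e < v_t < v_s < v_f < v_k < v_n < v_r < v_h < v_q.
The 6th smallest is v_s.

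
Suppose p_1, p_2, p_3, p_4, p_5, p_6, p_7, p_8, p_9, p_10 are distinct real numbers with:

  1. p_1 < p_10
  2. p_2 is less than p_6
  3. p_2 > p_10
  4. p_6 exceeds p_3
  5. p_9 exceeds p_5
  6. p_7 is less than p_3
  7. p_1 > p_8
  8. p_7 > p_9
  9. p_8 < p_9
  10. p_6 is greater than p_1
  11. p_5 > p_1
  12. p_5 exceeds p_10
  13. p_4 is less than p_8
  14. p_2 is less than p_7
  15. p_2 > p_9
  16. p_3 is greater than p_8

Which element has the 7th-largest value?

Chaining the given pairs: p_4 < p_8 < p_1 < p_10 < p_5 < p_9 < p_2 < p_7 < p_3 < p_6.
The 7th largest is p_10.

p_10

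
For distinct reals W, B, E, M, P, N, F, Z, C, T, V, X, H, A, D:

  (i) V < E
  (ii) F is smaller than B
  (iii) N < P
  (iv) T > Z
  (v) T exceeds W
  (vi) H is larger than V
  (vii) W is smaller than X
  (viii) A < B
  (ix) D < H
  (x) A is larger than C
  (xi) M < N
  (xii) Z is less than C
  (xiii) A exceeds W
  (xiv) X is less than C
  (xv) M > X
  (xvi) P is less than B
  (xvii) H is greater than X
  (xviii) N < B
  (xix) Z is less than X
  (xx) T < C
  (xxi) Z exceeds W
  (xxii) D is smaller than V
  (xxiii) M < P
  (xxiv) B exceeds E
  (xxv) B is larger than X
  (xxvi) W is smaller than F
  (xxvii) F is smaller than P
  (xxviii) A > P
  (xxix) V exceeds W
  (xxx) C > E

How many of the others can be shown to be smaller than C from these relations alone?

7

Directly below C: Z, X, T, E.
One step further: W, V (6 so far).
One step further: D (7 so far).
Nothing else is reachable below C; 7 in all.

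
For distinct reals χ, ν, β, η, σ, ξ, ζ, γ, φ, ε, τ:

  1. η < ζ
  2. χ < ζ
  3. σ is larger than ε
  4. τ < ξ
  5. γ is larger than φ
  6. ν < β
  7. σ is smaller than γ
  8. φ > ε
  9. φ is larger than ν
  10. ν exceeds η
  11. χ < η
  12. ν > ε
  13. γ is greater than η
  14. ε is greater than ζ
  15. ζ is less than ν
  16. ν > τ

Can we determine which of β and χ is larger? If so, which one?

Chaining the given relations: χ < η < ζ < ε < ν < β.
So β is larger.

β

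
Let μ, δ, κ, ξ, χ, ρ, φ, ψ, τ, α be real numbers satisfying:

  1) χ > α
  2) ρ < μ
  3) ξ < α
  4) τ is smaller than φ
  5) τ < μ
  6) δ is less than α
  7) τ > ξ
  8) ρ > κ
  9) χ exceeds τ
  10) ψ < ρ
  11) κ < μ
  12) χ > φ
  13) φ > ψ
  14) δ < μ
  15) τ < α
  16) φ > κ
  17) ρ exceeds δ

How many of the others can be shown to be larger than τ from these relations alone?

4

From τ the given relations immediately reach μ, φ, α, χ.
Nothing else is reachable above τ; 4 in all.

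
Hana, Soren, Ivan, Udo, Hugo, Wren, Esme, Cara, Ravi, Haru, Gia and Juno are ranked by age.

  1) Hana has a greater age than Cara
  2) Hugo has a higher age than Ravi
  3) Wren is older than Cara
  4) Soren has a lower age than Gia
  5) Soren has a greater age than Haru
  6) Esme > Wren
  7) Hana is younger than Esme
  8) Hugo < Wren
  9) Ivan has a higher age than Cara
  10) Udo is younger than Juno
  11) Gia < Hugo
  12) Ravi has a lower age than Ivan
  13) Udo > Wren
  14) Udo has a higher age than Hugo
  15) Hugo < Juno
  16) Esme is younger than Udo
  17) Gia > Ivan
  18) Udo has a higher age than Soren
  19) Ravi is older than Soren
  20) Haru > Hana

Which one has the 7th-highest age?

Chaining the given pairs: Cara < Hana < Haru < Soren < Ravi < Ivan < Gia < Hugo < Wren < Esme < Udo < Juno.
Counting 7 from the largest end gives Ivan.

Ivan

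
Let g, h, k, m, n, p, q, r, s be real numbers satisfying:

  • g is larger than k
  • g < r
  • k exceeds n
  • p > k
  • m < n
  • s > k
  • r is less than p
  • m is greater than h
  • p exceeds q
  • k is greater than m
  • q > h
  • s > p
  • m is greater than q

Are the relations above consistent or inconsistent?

The single ordering h < q < m < n < k < g < r < p < s satisfies every listed relation, so no contradiction arises.

consistent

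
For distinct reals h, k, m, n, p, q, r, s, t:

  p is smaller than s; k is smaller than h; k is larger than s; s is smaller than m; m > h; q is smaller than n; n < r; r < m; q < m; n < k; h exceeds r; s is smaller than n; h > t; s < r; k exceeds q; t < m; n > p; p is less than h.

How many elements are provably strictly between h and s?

3

The relations place s below h. An element lies strictly between them when it is forced above s and also forced below h.
Above s: {n, r, k, m}. Below h: {q, p, t, n, r, k}.
Intersection: {n, r, k} — 3.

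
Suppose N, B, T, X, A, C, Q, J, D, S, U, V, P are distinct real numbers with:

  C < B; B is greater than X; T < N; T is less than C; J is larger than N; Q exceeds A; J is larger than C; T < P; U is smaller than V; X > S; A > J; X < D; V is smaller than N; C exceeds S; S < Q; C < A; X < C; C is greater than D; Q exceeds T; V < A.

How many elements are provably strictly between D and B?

Chaining upward from D reaches: C, J, A, Q.
Chaining downward from B reaches: S, X, T, C.
Strictly between D and B are those in both lists: C — 1 element.

1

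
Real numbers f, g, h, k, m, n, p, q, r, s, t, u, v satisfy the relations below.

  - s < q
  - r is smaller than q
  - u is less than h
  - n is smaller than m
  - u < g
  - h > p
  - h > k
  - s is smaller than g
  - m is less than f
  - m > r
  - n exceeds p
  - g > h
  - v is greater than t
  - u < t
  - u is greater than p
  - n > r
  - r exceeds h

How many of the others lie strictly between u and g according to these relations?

Chaining upward from u reaches: t, h, r, q, n, v, m, f.
Chaining downward from g reaches: p, k, h, s.
Strictly between u and g are those in both lists: h — 1 element.

1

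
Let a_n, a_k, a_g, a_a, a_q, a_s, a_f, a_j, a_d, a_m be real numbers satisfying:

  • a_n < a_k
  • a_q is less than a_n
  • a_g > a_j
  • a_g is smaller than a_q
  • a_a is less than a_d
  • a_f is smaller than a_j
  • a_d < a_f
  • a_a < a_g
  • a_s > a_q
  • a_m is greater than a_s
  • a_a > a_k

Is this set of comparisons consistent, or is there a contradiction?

inconsistent

Chaining the given relations yields a_n < a_k < a_a < a_d < a_f < a_j < a_g < a_q, so a_n < a_q. But one relation states a_q < a_n. These cannot both hold.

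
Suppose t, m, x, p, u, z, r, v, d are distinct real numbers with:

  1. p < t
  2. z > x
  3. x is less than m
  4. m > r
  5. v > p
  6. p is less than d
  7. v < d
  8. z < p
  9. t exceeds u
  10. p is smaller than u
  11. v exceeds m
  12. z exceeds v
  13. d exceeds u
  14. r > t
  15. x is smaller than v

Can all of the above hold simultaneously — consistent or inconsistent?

inconsistent

We have v < z stated directly, yet also z < p < u < t < r < m < v by chaining the others — so z < v. Contradiction.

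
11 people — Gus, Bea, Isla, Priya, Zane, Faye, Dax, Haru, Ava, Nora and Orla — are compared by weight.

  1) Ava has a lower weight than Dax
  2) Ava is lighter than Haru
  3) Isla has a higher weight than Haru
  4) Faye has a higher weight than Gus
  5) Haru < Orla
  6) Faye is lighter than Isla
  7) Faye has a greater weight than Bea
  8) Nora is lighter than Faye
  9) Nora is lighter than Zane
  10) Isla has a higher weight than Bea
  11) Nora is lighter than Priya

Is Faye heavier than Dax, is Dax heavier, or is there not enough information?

undetermined

Following every chain through Dax: below Dax we get Ava.
Faye is not reached, and no chain runs the other way from Faye to Dax.
So the given relations leave the order of Dax and Faye undetermined.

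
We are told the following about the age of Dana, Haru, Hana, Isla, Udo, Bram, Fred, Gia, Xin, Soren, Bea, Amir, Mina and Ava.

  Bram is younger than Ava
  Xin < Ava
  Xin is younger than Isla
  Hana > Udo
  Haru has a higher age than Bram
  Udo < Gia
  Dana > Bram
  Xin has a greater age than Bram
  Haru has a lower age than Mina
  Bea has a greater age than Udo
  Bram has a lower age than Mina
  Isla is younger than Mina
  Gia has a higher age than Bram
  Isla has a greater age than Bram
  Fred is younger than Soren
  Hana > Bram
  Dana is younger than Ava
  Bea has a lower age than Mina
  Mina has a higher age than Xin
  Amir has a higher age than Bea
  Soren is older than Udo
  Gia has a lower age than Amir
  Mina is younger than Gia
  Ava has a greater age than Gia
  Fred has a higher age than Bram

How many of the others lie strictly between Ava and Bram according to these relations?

The relations place Bram below Ava. An element lies strictly between them when it is forced above Bram and also forced below Ava.
Above Bram: {Haru, Fred, Dana, Hana, Xin, Soren, Isla, Mina, Gia, Amir}. Below Ava: {Udo, Haru, Bea, Dana, Xin, Isla, Mina, Gia}.
Intersection: {Haru, Dana, Xin, Isla, Mina, Gia} — 6.

6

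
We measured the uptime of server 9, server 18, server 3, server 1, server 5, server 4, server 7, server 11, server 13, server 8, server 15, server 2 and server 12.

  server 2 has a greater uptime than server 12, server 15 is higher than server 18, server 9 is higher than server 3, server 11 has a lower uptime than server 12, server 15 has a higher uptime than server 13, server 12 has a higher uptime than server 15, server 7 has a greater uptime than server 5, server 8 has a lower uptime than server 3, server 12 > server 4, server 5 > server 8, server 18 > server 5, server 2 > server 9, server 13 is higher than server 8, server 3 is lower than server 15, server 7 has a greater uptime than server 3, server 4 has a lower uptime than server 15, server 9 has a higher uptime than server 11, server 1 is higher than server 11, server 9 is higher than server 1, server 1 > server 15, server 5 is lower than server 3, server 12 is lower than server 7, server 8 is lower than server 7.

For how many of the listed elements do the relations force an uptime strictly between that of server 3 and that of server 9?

The relations place server 3 below server 9. An element lies strictly between them when it is forced above server 3 and also forced below server 9.
Above server 3: {server 15, server 1, server 12, server 7, server 2}. Below server 9: {server 11, server 8, server 5, server 4, server 18, server 13, server 15, server 1}.
Intersection: {server 15, server 1} — 2.

2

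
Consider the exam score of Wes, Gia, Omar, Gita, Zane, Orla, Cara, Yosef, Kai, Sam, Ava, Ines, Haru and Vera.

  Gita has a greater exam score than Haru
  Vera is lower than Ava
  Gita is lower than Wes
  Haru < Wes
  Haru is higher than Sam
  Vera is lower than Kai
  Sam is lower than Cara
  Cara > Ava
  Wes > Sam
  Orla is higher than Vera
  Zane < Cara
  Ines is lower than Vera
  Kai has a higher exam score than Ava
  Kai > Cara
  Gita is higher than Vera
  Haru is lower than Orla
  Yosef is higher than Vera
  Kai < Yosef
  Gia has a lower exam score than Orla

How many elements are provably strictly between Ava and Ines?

The relations place Ines below Ava. An element lies strictly between them when it is forced above Ines and also forced below Ava.
Above Ines: {Vera, Cara, Gita, Kai, Wes, Yosef, Orla}. Below Ava: {Vera}.
Intersection: {Vera} — 1.

1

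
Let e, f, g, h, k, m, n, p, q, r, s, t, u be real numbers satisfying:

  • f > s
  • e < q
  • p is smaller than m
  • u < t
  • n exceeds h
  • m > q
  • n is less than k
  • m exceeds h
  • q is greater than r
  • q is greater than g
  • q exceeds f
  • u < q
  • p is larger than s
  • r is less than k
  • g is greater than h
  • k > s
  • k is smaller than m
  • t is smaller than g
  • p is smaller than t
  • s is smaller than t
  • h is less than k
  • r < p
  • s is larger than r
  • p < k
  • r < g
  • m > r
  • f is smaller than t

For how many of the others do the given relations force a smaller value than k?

5

From k the given relations immediately reach r, s, p, h, n.
Nothing else is reachable below k; 5 in all.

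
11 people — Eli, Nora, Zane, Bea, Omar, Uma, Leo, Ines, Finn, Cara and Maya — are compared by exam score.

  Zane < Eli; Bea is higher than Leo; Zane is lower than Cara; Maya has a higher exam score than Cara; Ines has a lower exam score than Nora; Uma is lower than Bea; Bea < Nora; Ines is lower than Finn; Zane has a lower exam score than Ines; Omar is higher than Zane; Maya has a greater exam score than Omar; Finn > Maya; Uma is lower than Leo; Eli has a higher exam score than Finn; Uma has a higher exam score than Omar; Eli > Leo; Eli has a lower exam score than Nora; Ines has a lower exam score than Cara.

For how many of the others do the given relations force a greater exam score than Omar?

The elements the relations force above Omar are Uma, Leo, Maya, Bea, Finn, Eli, Nora — no chain reaches any other.
That is 7.

7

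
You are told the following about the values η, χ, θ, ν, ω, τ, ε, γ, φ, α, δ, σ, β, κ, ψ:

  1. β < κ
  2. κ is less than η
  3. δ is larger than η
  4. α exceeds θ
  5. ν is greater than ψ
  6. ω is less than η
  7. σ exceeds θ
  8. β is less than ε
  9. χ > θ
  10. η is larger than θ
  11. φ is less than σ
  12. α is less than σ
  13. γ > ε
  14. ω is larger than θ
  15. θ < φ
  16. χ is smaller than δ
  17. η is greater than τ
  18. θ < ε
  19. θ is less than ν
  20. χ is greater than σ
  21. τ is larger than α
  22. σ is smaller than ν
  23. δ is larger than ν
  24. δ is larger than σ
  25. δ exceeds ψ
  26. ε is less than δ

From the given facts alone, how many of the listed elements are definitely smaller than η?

The elements the relations force below η are θ, α, ω, β, τ, κ — no chain reaches any other.
That is 6.

6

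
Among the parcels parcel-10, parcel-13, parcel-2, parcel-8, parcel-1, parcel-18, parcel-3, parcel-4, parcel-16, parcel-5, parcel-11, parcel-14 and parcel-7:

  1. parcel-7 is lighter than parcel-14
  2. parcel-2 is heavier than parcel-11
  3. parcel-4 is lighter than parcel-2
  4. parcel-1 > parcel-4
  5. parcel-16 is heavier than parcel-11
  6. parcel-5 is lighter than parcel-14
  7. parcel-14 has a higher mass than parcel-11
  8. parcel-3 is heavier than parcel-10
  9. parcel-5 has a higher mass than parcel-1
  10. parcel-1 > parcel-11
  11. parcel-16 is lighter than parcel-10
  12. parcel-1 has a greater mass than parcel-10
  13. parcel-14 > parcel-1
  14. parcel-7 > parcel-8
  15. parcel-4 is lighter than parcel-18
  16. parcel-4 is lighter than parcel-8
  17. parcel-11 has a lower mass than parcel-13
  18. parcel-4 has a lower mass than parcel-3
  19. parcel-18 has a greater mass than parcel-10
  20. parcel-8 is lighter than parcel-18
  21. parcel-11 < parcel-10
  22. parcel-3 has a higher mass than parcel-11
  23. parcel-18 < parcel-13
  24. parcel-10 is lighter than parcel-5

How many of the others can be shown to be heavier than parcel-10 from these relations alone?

6

From parcel-10 the given relations immediately reach parcel-1, parcel-18, parcel-5, parcel-3.
From those, parcel-14, parcel-13 — 6 in total.
No other element is forced above parcel-10 by the given relations, so the count is 6.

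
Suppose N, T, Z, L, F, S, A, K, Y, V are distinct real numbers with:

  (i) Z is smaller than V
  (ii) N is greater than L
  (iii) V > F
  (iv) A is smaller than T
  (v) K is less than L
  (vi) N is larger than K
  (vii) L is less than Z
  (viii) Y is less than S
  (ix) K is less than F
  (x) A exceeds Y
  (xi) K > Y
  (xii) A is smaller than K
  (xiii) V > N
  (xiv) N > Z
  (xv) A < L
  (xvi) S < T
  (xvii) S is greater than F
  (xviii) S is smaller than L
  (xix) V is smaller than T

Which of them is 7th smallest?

Piecing the relations together gives one ordering: Y < A < K < F < S < L < Z < N < V < T.
Counting 7 from the smallest end gives Z.

Z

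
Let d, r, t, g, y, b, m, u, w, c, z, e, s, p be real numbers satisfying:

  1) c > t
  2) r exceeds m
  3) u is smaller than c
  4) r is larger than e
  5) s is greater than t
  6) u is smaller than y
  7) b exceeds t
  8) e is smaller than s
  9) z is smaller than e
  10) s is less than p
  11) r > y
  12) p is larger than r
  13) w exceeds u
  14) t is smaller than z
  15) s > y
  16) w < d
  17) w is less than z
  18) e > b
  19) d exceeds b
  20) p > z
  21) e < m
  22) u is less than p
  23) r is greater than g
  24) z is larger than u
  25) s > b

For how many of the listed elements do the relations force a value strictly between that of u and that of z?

1

Chaining upward from u reaches: w, y, e, d, s, m, r, p, c.
Chaining downward from z reaches: w, t.
Strictly between u and z are those in both lists: w — 1 element.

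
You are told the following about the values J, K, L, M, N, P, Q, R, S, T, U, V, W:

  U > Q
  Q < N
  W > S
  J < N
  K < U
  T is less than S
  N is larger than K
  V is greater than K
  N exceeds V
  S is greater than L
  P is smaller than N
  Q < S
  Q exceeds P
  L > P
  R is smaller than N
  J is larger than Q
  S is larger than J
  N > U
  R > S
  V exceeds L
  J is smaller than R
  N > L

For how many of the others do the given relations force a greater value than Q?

6

Directly above Q: U, J, S, N.
One step further: W, R (6 so far).
No other element is forced above Q by the given relations, so the count is 6.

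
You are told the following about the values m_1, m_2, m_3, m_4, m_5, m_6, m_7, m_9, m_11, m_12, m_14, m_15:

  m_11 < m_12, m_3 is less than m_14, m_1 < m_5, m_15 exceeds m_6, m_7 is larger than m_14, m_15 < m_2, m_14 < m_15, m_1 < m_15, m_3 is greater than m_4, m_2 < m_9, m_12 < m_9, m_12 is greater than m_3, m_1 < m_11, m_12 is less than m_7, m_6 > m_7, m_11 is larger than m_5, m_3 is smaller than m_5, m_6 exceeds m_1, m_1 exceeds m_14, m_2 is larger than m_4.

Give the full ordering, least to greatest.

m_4 < m_3 < m_14 < m_1 < m_5 < m_11 < m_12 < m_7 < m_6 < m_15 < m_2 < m_9

Nothing is placed below m_4, so it is least; from there m_4 < m_3; m_3 < m_14; m_14 < m_1; m_1 < m_5; m_5 < m_11; m_11 < m_12; m_12 < m_7; m_7 < m_6; m_6 < m_15; m_15 < m_2; m_2 < m_9, each given directly.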